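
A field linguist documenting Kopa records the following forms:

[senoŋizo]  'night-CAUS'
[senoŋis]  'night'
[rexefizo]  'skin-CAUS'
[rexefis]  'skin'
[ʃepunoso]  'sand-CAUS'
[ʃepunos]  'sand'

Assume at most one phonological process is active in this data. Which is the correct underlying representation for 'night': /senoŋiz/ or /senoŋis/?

'night' shows [z] ~ [s] at the end of the stem ([senoŋizo] vs [senoŋis]).
But 'sand' keeps [s] in both environments ([ʃepunoso], [ʃepunos]), so there is no rule changing /s/ to [z] before the CAUS suffix.
The alternation reflects word-final obstruent devoicing: voiced obstruents become voiceless word-finally. /z/ is underlying.

/senoŋiz/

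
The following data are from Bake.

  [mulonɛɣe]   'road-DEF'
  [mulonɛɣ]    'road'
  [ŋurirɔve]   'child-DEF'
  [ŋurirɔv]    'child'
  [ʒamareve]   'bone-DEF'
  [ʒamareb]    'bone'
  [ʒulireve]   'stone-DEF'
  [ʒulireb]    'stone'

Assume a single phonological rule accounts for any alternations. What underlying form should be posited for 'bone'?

/ʒamareb/

The stem for 'bone' ends in [v] in [ʒamareve] but [b] in [ʒamareb].
Compare 'child', with invariant [v] in [ŋurirɔve] and [ŋurirɔv]: an analysis with underlying /v/ and a rule producing [b] in isolation would wrongly predict alternation here too.
Therefore /b/ is basic and [v] is derived by intervocalic spirantization (voiced stops become fricatives between vowels).
Hence 'bone' is /ʒamareb/ underlyingly.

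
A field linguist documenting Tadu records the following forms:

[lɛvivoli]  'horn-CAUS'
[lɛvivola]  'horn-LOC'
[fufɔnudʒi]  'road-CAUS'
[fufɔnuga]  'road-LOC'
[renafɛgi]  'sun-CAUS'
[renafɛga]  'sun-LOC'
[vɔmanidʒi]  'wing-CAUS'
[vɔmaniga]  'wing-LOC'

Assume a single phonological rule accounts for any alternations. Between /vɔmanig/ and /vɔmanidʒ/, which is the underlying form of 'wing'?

/vɔmanidʒ/

The root 'wing' surfaces as [vɔmanidʒi] and [vɔmaniga], with a stem-final [dʒ] ~ [g] alternation.
If /g/ were underlying and a rule turned it into [dʒ] before the CAUS suffix, 'sun' would also alternate; but it has [g] in both [renafɛgi] and [renafɛga].
So /dʒ/ is underlying, and a rule of depalatalization — palato-alveolar /dʒ/ becomes [g] when no front vowel follows — gives [g].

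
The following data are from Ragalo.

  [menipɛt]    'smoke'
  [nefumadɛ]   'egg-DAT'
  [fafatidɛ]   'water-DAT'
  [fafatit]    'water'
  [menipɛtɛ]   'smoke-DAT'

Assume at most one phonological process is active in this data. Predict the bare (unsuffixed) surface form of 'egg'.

The stem for 'water' ends in [d] in [fafatidɛ] but [t] in [fafatit].
The stem 'smoke' ([menipɛtɛ], [menipɛt]) shows [t] unchanged in both environments, so [t] cannot be basic with [d] derived before the DAT suffix.
So /d/ is underlying, and a rule of word-final obstruent devoicing — voiced obstruents become voiceless word-finally — gives [t].
The one attested form of 'egg', [nefumadɛ], shows underlying /nefumad/. Applying the same rule word-finally gives [nefumat].

[nefumat]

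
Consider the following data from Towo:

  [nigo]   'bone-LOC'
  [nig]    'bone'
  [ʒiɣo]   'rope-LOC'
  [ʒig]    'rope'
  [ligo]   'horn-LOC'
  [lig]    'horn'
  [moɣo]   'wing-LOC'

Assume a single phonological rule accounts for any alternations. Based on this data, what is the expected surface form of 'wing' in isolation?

[mog]

The stem for 'rope' ends in [ɣ] in [ʒiɣo] but [g] in [ʒig].
But 'bone' keeps [g] in both environments ([nigo], [nig]), so there is no rule changing /g/ to [ɣ] before the LOC suffix.
The underlying segment must be /ɣ/; voiced fricatives become stops word-finally, yielding [g] there.
The one attested form of 'wing', [moɣo], shows underlying /moɣ/. Applying the same rule word-finally gives [mog].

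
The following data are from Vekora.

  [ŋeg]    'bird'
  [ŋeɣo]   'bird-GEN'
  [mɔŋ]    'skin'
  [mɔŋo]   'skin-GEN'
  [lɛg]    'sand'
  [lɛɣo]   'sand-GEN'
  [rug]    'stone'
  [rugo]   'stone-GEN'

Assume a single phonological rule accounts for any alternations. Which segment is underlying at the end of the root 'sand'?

'sand' shows [g] ~ [ɣ] at the end of the stem ([lɛg] vs [lɛɣo]).
If /g/ were underlying and a rule turned it into [ɣ] before the GEN suffix, 'stone' would also alternate; but it has [g] in both [rug] and [rugo].
The underlying segment must be /ɣ/; voiced fricatives become stops word-finally, yielding [g] there.

/ɣ/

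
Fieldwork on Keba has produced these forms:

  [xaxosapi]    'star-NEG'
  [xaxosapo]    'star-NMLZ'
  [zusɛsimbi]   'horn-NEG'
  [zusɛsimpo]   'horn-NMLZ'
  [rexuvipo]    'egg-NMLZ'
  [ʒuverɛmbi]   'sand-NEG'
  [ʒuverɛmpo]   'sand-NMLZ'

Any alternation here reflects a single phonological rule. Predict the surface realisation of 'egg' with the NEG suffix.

[rexuvipi]

The NEG morpheme has two allomorphs, [-bi] and [-pi].
The NMLZ suffix, which begins with [p], is invariant after every stem; so [p] is not altered by any rule here.
The NEG suffix is therefore /-bi/ underlyingly, with post-vocalic devoicing: voiced stops become voiceless after a vowel.
After 'egg', which ends in a vowel, the suffix surfaces as [-pi], giving [rexuvipi].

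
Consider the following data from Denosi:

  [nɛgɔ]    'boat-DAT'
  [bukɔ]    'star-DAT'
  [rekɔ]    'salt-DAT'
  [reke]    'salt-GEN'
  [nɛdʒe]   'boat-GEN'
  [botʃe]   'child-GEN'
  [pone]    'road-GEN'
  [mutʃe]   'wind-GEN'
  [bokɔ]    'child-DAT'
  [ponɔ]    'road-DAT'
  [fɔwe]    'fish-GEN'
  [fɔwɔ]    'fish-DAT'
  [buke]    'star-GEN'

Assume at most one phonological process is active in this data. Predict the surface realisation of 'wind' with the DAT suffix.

[mukɔ]

The root 'child' surfaces as [botʃe] and [bokɔ], with a stem-final [tʃ] ~ [k] alternation.
The stem 'salt' ([reke], [rekɔ]) shows [k] unchanged in both environments, so [k] cannot be basic with [tʃ] derived before the GEN suffix.
Therefore /tʃ/ is basic and [k] is derived by depalatalization (palato-alveolar /tʃ/ and /dʒ/ become [k] and [g] when no front vowel follows).
The one attested form of 'wind', [mutʃe], shows underlying /mutʃ/. Applying the same rule when no front vowel follows gives [mukɔ].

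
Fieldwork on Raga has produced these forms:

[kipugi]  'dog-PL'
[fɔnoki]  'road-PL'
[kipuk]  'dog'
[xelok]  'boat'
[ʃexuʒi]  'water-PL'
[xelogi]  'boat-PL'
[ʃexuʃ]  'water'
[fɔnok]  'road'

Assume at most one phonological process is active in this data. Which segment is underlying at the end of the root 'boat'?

The root 'boat' surfaces as [xelok] and [xelogi], with a stem-final [k] ~ [g] alternation.
The stem 'road' ([fɔnok], [fɔnoki]) shows [k] unchanged in both environments, so [k] cannot be basic with [g] derived before the PL suffix.
Therefore /g/ is basic and [k] is derived by word-final obstruent devoicing (voiced obstruents become voiceless word-finally).

/g/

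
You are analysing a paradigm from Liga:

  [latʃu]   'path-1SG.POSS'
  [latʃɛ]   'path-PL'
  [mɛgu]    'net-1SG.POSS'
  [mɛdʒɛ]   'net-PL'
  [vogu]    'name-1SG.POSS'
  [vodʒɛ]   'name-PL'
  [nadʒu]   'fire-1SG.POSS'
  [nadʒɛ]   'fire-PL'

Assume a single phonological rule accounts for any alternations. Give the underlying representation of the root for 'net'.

'net' shows [g] ~ [dʒ] at the end of the stem ([mɛgu] vs [mɛdʒɛ]).
The stem 'fire' ([nadʒu], [nadʒɛ]) shows [dʒ] unchanged in both environments, so [dʒ] cannot be basic with [g] derived before the 1SG.POSS suffix.
Therefore /g/ is basic and [dʒ] is derived by palatalization before a front vowel (/g/ becomes palato-alveolar [dʒ] before a front vowel).
The underlying form of 'net' is therefore /mɛg/.

/mɛg/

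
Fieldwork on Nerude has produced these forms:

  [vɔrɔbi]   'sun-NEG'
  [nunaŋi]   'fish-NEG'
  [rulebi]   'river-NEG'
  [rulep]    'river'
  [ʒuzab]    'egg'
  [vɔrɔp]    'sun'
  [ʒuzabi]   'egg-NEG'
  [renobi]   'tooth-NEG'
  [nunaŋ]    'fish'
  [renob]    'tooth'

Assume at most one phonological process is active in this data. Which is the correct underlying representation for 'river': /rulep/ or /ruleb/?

/rulep/

The root 'river' surfaces as [rulebi] and [rulep], with a stem-final [b] ~ [p] alternation.
Compare 'tooth', with invariant [b] in [renobi] and [renob]: an analysis with underlying /b/ and a rule producing [p] in isolation would wrongly predict alternation here too.
The underlying segment must be /p/; voiceless stops become voiced between vowels, yielding [b] there.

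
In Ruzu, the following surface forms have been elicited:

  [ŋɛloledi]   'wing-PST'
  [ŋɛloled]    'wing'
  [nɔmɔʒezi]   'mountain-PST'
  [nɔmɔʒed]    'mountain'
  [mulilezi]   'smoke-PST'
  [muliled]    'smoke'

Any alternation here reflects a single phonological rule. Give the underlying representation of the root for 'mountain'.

/nɔmɔʒez/

In [nɔmɔʒezi] and [nɔmɔʒed] the final segment of 'mountain' alternates: [z] ~ [d].
But 'wing' keeps [d] in both environments ([ŋɛloledi], [ŋɛloled]), so there is no rule changing /d/ to [z] before the PST suffix.
The underlying segment must be /z/; voiced fricatives become stops word-finally, yielding [d] there.
So 'mountain' = /nɔmɔʒez/.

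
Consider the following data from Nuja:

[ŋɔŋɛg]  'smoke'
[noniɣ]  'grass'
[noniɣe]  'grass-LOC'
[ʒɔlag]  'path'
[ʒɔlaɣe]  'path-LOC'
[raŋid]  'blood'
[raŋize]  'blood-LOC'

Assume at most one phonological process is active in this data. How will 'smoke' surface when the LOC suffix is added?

[ŋɔŋɛɣe]

In [ʒɔlag] and [ʒɔlaɣe] the final segment of 'path' alternates: [g] ~ [ɣ].
Compare 'grass', with invariant [ɣ] in [noniɣ] and [noniɣe]: an analysis with underlying /ɣ/ and a rule producing [g] in isolation would wrongly predict alternation here too.
So /g/ is underlying, and a rule of intervocalic spirantization — voiced stops become fricatives between vowels — gives [ɣ].
From [ŋɔŋɛg] the stem 'smoke' is /ŋɔŋɛg/; between vowels this yields [ŋɔŋɛɣe].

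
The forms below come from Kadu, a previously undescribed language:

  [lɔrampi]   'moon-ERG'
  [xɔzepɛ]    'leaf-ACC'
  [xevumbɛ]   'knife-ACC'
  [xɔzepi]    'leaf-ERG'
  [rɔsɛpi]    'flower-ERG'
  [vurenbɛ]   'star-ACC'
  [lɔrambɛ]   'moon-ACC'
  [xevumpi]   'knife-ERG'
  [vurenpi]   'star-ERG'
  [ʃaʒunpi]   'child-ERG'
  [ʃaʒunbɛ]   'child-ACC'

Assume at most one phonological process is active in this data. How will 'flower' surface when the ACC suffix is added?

The ACC morpheme has two allomorphs, [-bɛ] and [-pɛ].
By contrast the ERG suffix keeps its initial [p] throughout — that segment must be underlying.
The ACC suffix is therefore /-bɛ/ underlyingly, with post-vocalic devoicing: voiced stops become voiceless after a vowel.
After 'flower', which ends in a vowel, the suffix surfaces as [-pɛ], giving [rɔsɛpɛ].

[rɔsɛpɛ]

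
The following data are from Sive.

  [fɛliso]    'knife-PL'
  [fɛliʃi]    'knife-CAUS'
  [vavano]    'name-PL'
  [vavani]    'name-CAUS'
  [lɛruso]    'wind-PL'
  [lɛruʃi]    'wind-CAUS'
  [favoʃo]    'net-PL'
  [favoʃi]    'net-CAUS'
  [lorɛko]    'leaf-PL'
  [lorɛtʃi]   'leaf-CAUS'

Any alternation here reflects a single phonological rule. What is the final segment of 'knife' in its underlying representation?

/s/

The root 'knife' surfaces as [fɛliso] and [fɛliʃi], with a stem-final [s] ~ [ʃ] alternation.
If /ʃ/ were underlying and a rule turned it into [s] before the PL suffix, 'net' would also alternate; but it has [ʃ] in both [favoʃo] and [favoʃi].
So /s/ is underlying, and a rule of palatalization before a front vowel — /k/ and /s/ become palato-alveolar [tʃ] and [ʃ] before a front vowel — gives [ʃ].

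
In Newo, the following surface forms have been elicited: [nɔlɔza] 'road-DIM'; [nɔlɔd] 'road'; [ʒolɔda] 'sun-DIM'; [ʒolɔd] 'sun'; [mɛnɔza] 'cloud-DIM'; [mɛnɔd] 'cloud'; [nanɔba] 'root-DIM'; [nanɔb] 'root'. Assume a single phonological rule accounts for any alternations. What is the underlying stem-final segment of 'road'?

The stem for 'road' ends in [z] in [nɔlɔza] but [d] in [nɔlɔd].
The stem 'sun' ([ʒolɔda], [ʒolɔd]) shows [d] unchanged in both environments, so [d] cannot be basic with [z] derived before the DIM suffix.
The alternation reflects word-final hardening: voiced fricatives become stops word-finally. /z/ is underlying.

/z/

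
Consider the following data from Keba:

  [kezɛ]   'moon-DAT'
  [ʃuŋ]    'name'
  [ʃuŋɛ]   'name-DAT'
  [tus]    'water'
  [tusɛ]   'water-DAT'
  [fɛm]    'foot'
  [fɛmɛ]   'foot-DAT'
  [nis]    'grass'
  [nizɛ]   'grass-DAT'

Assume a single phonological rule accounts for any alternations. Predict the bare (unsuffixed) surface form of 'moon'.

The stem for 'grass' ends in [s] in [nis] but [z] in [nizɛ].
The stem 'water' ([tus], [tusɛ]) shows [s] unchanged in both environments, so [s] cannot be basic with [z] derived before the DAT suffix.
The alternation reflects word-final obstruent devoicing: voiced obstruents become voiceless word-finally. /z/ is underlying.
From [kezɛ] the stem 'moon' is /kez/; word-finally this yields [kes].

[kes]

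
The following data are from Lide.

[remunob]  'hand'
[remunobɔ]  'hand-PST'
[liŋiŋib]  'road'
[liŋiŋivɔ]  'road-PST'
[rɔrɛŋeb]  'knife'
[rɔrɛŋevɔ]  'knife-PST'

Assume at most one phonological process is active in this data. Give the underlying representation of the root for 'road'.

/liŋiŋiv/

The stem for 'road' ends in [b] in [liŋiŋib] but [v] in [liŋiŋivɔ].
The stem 'hand' ([remunob], [remunobɔ]) shows [b] unchanged in both environments, so [b] cannot be basic with [v] derived before the PST suffix.
The underlying segment must be /v/; voiced fricatives become stops word-finally, yielding [b] there.
So 'road' = /liŋiŋiv/.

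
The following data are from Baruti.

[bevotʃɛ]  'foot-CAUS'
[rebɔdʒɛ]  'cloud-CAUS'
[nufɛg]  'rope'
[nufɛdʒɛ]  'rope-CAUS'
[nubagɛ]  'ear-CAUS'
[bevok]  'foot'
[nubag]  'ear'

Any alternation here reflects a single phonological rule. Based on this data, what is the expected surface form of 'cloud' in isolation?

The root 'rope' surfaces as [nufɛg] and [nufɛdʒɛ], with a stem-final [g] ~ [dʒ] alternation.
The stem 'ear' ([nubag], [nubagɛ]) shows [g] unchanged in both environments, so [g] cannot be basic with [dʒ] derived before the CAUS suffix.
So /dʒ/ is underlying, and a rule of depalatalization — palato-alveolar /tʃ/ and /dʒ/ become [k] and [g] when no front vowel follows — gives [g].
From [rebɔdʒɛ] the stem 'cloud' is /rebɔdʒ/; when no front vowel follows this yields [rebɔg].

[rebɔg]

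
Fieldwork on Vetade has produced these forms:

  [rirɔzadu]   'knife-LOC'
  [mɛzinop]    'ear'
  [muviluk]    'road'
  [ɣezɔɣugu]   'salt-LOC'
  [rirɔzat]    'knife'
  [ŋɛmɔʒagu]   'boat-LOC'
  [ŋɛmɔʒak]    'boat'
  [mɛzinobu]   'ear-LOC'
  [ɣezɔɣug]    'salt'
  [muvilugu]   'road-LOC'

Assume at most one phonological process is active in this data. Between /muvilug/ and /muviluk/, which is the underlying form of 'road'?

'road' shows [g] ~ [k] at the end of the stem ([muvilugu] vs [muviluk]).
Compare 'salt', with invariant [g] in [ɣezɔɣugu] and [ɣezɔɣug]: an analysis with underlying /g/ and a rule producing [k] in isolation would wrongly predict alternation here too.
Therefore /k/ is basic and [g] is derived by intervocalic voicing (voiceless stops become voiced between vowels).

/muviluk/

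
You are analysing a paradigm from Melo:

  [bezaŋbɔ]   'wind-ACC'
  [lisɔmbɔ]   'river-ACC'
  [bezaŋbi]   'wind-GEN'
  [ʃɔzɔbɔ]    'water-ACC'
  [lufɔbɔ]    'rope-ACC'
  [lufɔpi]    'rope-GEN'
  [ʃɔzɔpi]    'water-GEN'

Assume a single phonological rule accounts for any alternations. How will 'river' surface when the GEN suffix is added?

[lisɔmbi]

The GEN suffix surfaces as [-bi] and [-pi], depending on the final segment of the stem.
By contrast the ACC suffix keeps its initial [b] throughout — that segment must be underlying.
The GEN suffix is therefore /-pi/ underlyingly, with post-nasal voicing: voiceless stops become voiced after a nasal.
After 'river', which ends in a nasal, the suffix surfaces as [-bi], giving [lisɔmbi].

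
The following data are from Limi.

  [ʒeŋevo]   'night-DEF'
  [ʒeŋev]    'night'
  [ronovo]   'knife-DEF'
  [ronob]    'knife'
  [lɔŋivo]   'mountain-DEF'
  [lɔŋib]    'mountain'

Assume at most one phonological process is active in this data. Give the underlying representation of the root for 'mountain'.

The stem for 'mountain' ends in [v] in [lɔŋivo] but [b] in [lɔŋib].
If /v/ were underlying and a rule turned it into [b] in isolation, 'night' would also alternate; but it has [v] in both [ʒeŋevo] and [ʒeŋev].
The underlying segment must be /b/; voiced stops become fricatives between vowels, yielding [v] there.

/lɔŋib/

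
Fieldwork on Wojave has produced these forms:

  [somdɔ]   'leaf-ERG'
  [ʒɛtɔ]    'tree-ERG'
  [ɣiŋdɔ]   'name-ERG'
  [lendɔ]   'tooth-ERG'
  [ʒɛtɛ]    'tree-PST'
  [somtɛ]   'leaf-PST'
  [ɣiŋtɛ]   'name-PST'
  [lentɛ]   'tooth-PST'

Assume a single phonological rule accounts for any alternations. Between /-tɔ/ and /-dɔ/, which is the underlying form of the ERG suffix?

/-dɔ/

The ERG morpheme has two allomorphs, [-dɔ] and [-tɔ].
By contrast the PST suffix keeps its initial [t] throughout — that segment must be underlying.
The ERG suffix is therefore /-dɔ/ underlyingly, with post-vocalic devoicing: voiced stops become voiceless after a vowel.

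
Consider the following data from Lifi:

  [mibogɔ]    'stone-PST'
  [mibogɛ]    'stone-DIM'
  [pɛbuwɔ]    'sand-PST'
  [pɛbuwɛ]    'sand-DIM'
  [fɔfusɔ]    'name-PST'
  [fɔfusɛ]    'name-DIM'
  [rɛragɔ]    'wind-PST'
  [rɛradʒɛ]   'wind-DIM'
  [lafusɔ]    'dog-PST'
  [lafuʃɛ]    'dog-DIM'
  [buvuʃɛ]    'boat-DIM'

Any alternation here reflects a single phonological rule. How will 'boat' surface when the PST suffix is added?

'dog' shows [s] ~ [ʃ] at the end of the stem ([lafusɔ] vs [lafuʃɛ]).
But 'name' keeps [s] in both environments ([fɔfusɔ], [fɔfusɛ]), so there is no rule changing /s/ to [ʃ] before the DIM suffix.
The underlying segment must be /ʃ/; palato-alveolar /dʒ/ and /ʃ/ become [g] and [s] when no front vowel follows, yielding [s] there.
The one attested form of 'boat', [buvuʃɛ], shows underlying /buvuʃ/. Applying the same rule when no front vowel follows gives [buvusɔ].

[buvusɔ]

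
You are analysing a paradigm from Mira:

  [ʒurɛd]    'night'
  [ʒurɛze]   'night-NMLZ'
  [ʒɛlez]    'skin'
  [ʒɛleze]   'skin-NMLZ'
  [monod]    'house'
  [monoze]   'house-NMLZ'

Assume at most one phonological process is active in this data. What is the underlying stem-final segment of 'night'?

/d/

'night' shows [d] ~ [z] at the end of the stem ([ʒurɛd] vs [ʒurɛze]).
Compare 'skin', with invariant [z] in [ʒɛlez] and [ʒɛleze]: an analysis with underlying /z/ and a rule producing [d] in isolation would wrongly predict alternation here too.
The underlying segment must be /d/; voiced stops become fricatives between vowels, yielding [z] there.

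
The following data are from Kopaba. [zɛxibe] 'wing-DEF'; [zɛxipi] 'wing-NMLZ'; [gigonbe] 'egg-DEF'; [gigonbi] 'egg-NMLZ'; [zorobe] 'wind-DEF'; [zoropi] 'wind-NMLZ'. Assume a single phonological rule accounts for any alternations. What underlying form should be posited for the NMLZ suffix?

/-pi/

The NMLZ morpheme has two allomorphs, [-bi] and [-pi].
By contrast the DEF suffix keeps its initial [b] throughout — that segment must be underlying.
So the underlying form is /-pi/, and voiceless stops become voiced after a nasal.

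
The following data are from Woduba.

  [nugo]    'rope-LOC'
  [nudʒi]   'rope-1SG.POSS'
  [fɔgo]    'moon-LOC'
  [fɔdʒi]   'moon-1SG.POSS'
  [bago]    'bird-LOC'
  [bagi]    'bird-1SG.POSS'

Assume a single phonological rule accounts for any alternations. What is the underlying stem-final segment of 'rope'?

The stem for 'rope' ends in [g] in [nugo] but [dʒ] in [nudʒi].
But 'bird' keeps [g] in both environments ([bago], [bagi]), so there is no rule changing /g/ to [dʒ] before the 1SG.POSS suffix.
So /dʒ/ is underlying, and a rule of depalatalization — palato-alveolar /dʒ/ becomes [g] when no front vowel follows — gives [g].

/dʒ/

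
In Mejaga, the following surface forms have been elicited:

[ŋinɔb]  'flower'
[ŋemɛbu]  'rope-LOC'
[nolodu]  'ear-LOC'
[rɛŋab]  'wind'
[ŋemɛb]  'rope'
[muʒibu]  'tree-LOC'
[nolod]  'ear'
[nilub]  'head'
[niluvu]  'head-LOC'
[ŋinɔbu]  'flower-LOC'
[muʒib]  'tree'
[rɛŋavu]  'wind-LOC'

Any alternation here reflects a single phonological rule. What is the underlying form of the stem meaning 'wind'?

In [rɛŋab] and [rɛŋavu] the final segment of 'wind' alternates: [b] ~ [v].
If /b/ were underlying and a rule turned it into [v] before the LOC suffix, 'flower' would also alternate; but it has [b] in both [ŋinɔb] and [ŋinɔbu].
Therefore /v/ is basic and [b] is derived by word-final hardening (voiced fricatives become stops word-finally).
The underlying form of 'wind' is therefore /rɛŋav/.

/rɛŋav/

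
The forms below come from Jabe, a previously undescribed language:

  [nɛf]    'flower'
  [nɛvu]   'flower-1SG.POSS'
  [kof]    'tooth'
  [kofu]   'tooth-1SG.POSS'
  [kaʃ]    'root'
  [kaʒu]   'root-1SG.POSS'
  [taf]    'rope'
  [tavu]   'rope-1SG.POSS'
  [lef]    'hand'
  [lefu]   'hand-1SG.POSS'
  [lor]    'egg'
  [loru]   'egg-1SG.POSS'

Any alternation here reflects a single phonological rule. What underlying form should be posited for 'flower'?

/nɛv/

'flower' shows [f] ~ [v] at the end of the stem ([nɛf] vs [nɛvu]).
If /f/ were underlying and a rule turned it into [v] before the 1SG.POSS suffix, 'hand' would also alternate; but it has [f] in both [lef] and [lefu].
The underlying segment must be /v/; voiced obstruents become voiceless word-finally, yielding [f] there.
So 'flower' = /nɛv/.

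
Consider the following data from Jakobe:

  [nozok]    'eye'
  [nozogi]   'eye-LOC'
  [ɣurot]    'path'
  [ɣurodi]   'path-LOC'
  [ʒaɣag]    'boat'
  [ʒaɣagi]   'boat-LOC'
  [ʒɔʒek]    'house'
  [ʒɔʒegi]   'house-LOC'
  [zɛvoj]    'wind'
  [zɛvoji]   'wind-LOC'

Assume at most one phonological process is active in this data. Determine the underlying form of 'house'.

The root 'house' surfaces as [ʒɔʒek] and [ʒɔʒegi], with a stem-final [k] ~ [g] alternation.
But 'boat' keeps [g] in both environments ([ʒaɣag], [ʒaɣagi]), so there is no rule changing /g/ to [k] in isolation.
So /k/ is underlying, and a rule of intervocalic voicing — voiceless stops become voiced between vowels — gives [g].

/ʒɔʒek/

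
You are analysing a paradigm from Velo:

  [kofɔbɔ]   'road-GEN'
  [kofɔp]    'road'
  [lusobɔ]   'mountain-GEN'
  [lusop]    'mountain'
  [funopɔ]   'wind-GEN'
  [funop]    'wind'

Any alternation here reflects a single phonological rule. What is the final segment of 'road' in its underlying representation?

/b/

The root 'road' surfaces as [kofɔbɔ] and [kofɔp], with a stem-final [b] ~ [p] alternation.
If /p/ were underlying and a rule turned it into [b] before the GEN suffix, 'wind' would also alternate; but it has [p] in both [funopɔ] and [funop].
The underlying segment must be /b/; voiced obstruents become voiceless word-finally, yielding [p] there.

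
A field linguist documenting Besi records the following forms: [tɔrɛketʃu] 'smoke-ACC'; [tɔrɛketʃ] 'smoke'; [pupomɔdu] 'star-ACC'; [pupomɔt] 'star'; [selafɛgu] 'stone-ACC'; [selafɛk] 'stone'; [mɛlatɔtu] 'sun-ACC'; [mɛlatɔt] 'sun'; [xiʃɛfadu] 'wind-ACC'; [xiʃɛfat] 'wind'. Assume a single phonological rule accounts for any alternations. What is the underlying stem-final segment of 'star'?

In [pupomɔdu] and [pupomɔt] the final segment of 'star' alternates: [d] ~ [t].
Compare 'sun', with invariant [t] in [mɛlatɔtu] and [mɛlatɔt]: an analysis with underlying /t/ and a rule producing [d] before the ACC suffix would wrongly predict alternation here too.
Therefore /d/ is basic and [t] is derived by word-final obstruent devoicing (voiced obstruents become voiceless word-finally).

/d/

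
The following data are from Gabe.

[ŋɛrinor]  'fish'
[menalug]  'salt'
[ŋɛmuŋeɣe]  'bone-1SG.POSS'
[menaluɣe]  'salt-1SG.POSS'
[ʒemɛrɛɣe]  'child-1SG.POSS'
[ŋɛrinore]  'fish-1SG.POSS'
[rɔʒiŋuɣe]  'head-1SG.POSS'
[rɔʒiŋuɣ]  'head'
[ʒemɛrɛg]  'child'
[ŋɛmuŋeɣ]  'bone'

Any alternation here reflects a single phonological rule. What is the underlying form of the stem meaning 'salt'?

/menalug/

'salt' shows [ɣ] ~ [g] at the end of the stem ([menaluɣe] vs [menalug]).
The stem 'head' ([rɔʒiŋuɣe], [rɔʒiŋuɣ]) shows [ɣ] unchanged in both environments, so [ɣ] cannot be basic with [g] derived in isolation.
Therefore /g/ is basic and [ɣ] is derived by intervocalic spirantization (voiced stops become fricatives between vowels).
The underlying form of 'salt' is therefore /menalug/.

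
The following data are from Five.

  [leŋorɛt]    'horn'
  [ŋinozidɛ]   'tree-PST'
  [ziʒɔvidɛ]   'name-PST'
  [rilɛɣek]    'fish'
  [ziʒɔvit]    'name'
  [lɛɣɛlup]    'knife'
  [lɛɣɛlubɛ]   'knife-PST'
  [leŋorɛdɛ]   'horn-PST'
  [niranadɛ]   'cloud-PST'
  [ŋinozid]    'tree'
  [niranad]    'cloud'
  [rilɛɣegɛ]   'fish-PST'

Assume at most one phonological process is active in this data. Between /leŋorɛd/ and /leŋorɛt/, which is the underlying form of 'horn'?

The stem for 'horn' ends in [t] in [leŋorɛt] but [d] in [leŋorɛdɛ].
The stem 'cloud' ([niranad], [niranadɛ]) shows [d] unchanged in both environments, so [d] cannot be basic with [t] derived in isolation.
So /t/ is underlying, and a rule of intervocalic voicing — voiceless stops become voiced between vowels — gives [d].

/leŋorɛt/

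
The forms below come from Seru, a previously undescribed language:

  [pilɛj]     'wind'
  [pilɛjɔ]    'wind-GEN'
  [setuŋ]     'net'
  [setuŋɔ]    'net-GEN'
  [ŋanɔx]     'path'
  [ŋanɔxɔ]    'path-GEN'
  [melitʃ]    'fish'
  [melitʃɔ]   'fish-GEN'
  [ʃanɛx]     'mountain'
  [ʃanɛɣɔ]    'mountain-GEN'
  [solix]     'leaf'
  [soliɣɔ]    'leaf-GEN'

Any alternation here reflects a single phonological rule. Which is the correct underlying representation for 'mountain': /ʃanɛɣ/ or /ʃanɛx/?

The stem for 'mountain' ends in [x] in [ʃanɛx] but [ɣ] in [ʃanɛɣɔ].
If /x/ were underlying and a rule turned it into [ɣ] before the GEN suffix, 'path' would also alternate; but it has [x] in both [ŋanɔx] and [ŋanɔxɔ].
So /ɣ/ is underlying, and a rule of word-final obstruent devoicing — voiced obstruents become voiceless word-finally — gives [x].

/ʃanɛɣ/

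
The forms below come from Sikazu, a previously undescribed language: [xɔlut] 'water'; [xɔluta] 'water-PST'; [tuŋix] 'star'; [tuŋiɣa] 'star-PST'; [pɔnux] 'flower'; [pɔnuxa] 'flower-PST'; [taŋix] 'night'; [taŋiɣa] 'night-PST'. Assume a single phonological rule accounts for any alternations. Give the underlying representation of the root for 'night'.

In [taŋix] and [taŋiɣa] the final segment of 'night' alternates: [x] ~ [ɣ].
But 'flower' keeps [x] in both environments ([pɔnux], [pɔnuxa]), so there is no rule changing /x/ to [ɣ] before the PST suffix.
The alternation reflects word-final obstruent devoicing: voiced obstruents become voiceless word-finally. /ɣ/ is underlying.
Hence 'night' is /taŋiɣ/ underlyingly.

/taŋiɣ/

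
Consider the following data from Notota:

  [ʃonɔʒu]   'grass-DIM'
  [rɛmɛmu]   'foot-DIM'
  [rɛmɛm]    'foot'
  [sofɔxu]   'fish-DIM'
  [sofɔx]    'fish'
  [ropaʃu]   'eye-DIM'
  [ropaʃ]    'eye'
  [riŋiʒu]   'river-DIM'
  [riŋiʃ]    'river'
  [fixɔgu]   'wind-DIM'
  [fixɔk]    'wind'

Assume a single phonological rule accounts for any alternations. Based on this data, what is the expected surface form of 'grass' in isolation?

The root 'river' surfaces as [riŋiʒu] and [riŋiʃ], with a stem-final [ʒ] ~ [ʃ] alternation.
The stem 'eye' ([ropaʃu], [ropaʃ]) shows [ʃ] unchanged in both environments, so [ʃ] cannot be basic with [ʒ] derived before the DIM suffix.
The alternation reflects word-final obstruent devoicing: voiced obstruents become voiceless word-finally. /ʒ/ is underlying.
From [ʃonɔʒu] the stem 'grass' is /ʃonɔʒ/; word-finally this yields [ʃonɔʃ].

[ʃonɔʃ]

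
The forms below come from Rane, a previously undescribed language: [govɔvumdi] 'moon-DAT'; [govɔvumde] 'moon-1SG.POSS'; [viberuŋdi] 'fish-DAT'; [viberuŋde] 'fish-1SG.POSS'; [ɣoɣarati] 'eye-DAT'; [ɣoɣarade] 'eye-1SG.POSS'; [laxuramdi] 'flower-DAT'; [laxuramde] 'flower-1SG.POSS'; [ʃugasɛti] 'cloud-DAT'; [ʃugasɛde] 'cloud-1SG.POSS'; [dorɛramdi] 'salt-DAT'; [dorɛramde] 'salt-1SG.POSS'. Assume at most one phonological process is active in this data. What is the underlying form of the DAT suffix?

The DAT suffix surfaces as [-di] and [-ti], depending on the final segment of the stem.
By contrast the 1SG.POSS suffix keeps its initial [d] throughout — that segment must be underlying.
So the underlying form is /-ti/, and voiceless stops become voiced after a nasal.

/-ti/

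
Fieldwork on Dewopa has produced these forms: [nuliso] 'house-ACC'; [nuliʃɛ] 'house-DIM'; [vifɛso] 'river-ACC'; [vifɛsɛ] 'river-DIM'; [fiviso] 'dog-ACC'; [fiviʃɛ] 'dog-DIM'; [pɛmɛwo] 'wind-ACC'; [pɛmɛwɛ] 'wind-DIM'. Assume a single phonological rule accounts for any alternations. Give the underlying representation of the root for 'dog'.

/fiviʃ/

The root 'dog' surfaces as [fiviso] and [fiviʃɛ], with a stem-final [s] ~ [ʃ] alternation.
Compare 'river', with invariant [s] in [vifɛso] and [vifɛsɛ]: an analysis with underlying /s/ and a rule producing [ʃ] before the DIM suffix would wrongly predict alternation here too.
Therefore /ʃ/ is basic and [s] is derived by depalatalization (palato-alveolar /ʃ/ becomes [s] when no front vowel follows).
Hence 'dog' is /fiviʃ/ underlyingly.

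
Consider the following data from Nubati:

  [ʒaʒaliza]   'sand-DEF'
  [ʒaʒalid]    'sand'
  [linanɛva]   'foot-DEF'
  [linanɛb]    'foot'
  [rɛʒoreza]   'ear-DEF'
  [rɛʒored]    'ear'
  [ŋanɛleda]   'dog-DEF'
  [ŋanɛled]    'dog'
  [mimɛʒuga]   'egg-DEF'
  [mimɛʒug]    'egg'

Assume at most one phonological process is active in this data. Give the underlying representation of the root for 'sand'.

/ʒaʒaliz/

The root 'sand' surfaces as [ʒaʒaliza] and [ʒaʒalid], with a stem-final [z] ~ [d] alternation.
But 'dog' keeps [d] in both environments ([ŋanɛleda], [ŋanɛled]), so there is no rule changing /d/ to [z] before the DEF suffix.
Therefore /z/ is basic and [d] is derived by word-final hardening (voiced fricatives become stops word-finally).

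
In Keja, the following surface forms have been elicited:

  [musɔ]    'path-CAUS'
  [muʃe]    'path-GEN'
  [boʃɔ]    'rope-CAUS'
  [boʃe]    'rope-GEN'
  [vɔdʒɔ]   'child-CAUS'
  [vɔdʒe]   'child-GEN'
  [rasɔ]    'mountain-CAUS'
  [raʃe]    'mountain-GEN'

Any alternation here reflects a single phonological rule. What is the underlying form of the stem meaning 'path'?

/mus/

'path' shows [s] ~ [ʃ] at the end of the stem ([musɔ] vs [muʃe]).
Compare 'rope', with invariant [ʃ] in [boʃɔ] and [boʃe]: an analysis with underlying /ʃ/ and a rule producing [s] before the CAUS suffix would wrongly predict alternation here too.
So /s/ is underlying, and a rule of palatalization before a front vowel — /s/ becomes palato-alveolar [ʃ] before a front vowel — gives [ʃ].
So 'path' = /mus/.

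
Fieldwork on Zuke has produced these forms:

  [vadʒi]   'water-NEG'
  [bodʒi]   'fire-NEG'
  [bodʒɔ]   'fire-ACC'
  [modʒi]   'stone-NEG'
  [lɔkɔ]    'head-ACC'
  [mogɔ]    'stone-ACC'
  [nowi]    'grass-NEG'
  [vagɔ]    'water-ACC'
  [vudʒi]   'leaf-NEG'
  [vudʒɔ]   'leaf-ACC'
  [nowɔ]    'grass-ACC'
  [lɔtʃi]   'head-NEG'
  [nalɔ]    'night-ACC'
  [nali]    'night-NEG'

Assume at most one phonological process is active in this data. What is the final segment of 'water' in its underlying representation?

/g/

The stem for 'water' ends in [dʒ] in [vadʒi] but [g] in [vagɔ].
Compare 'leaf', with invariant [dʒ] in [vudʒi] and [vudʒɔ]: an analysis with underlying /dʒ/ and a rule producing [g] before the ACC suffix would wrongly predict alternation here too.
The underlying segment must be /g/; /k/ and /g/ become palato-alveolar [tʃ] and [dʒ] before a front vowel, yielding [dʒ] there.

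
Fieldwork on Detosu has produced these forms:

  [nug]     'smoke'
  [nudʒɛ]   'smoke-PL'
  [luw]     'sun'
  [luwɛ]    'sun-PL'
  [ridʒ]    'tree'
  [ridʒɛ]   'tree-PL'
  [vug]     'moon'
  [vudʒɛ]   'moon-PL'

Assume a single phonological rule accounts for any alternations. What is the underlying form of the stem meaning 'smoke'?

'smoke' shows [g] ~ [dʒ] at the end of the stem ([nug] vs [nudʒɛ]).
Compare 'tree', with invariant [dʒ] in [ridʒ] and [ridʒɛ]: an analysis with underlying /dʒ/ and a rule producing [g] in isolation would wrongly predict alternation here too.
Therefore /g/ is basic and [dʒ] is derived by palatalization before a front vowel (/g/ becomes palato-alveolar [dʒ] before a front vowel).

/nug/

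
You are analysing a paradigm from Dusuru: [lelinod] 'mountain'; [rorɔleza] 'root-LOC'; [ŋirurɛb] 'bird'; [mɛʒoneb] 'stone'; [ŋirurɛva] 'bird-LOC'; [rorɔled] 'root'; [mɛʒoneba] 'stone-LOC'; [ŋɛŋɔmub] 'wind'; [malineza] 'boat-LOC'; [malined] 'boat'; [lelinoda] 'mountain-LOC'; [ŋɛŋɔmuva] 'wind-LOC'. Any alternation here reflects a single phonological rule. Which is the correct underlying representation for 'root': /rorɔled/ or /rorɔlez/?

/rorɔlez/

In [rorɔleza] and [rorɔled] the final segment of 'root' alternates: [z] ~ [d].
Compare 'mountain', with invariant [d] in [lelinoda] and [lelinod]: an analysis with underlying /d/ and a rule producing [z] before the LOC suffix would wrongly predict alternation here too.
Therefore /z/ is basic and [d] is derived by word-final hardening (voiced fricatives become stops word-finally).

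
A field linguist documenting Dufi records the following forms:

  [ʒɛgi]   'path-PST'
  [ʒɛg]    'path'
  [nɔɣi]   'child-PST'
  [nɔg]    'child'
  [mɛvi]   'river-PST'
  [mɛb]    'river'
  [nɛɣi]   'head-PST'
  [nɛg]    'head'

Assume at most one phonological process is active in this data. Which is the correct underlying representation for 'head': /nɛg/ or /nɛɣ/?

/nɛɣ/

The stem for 'head' ends in [ɣ] in [nɛɣi] but [g] in [nɛg].
Compare 'path', with invariant [g] in [ʒɛgi] and [ʒɛg]: an analysis with underlying /g/ and a rule producing [ɣ] before the PST suffix would wrongly predict alternation here too.
So /ɣ/ is underlying, and a rule of word-final hardening — voiced fricatives become stops word-finally — gives [g].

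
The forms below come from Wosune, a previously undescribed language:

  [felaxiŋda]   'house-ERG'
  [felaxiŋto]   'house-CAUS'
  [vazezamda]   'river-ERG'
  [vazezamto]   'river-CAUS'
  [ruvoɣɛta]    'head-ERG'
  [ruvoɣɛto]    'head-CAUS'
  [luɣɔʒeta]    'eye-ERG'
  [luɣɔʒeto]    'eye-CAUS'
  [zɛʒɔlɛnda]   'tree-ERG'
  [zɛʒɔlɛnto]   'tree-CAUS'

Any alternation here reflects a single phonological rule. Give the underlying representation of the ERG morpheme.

The ERG morpheme has two allomorphs, [-da] and [-ta].
The CAUS suffix, which begins with [t], is invariant after every stem; so [t] is not altered by any rule here.
The ERG suffix is therefore /-da/ underlyingly, with post-vocalic devoicing: voiced stops become voiceless after a vowel.

/-da/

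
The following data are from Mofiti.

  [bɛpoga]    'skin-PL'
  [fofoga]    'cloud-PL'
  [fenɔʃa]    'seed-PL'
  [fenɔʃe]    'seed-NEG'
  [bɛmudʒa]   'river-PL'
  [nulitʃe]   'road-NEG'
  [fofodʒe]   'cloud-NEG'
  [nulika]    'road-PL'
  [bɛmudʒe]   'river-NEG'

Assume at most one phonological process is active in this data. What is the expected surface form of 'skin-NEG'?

'cloud' shows [dʒ] ~ [g] at the end of the stem ([fofodʒe] vs [fofoga]).
The stem 'river' ([bɛmudʒe], [bɛmudʒa]) shows [dʒ] unchanged in both environments, so [dʒ] cannot be basic with [g] derived before the PL suffix.
The underlying segment must be /g/; /k/ and /g/ become palato-alveolar [tʃ] and [dʒ] before a front vowel, yielding [dʒ] there.
From [bɛpoga] the stem 'skin' is /bɛpog/; before a front vowel this yields [bɛpodʒe].

[bɛpodʒe]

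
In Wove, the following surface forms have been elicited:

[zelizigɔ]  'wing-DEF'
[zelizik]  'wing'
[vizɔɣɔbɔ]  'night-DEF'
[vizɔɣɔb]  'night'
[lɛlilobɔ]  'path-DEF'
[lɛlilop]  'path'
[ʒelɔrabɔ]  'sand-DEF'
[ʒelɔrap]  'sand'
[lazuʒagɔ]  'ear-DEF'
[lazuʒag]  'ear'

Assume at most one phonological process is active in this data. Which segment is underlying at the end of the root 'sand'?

/p/

'sand' shows [b] ~ [p] at the end of the stem ([ʒelɔrabɔ] vs [ʒelɔrap]).
But 'night' keeps [b] in both environments ([vizɔɣɔbɔ], [vizɔɣɔb]), so there is no rule changing /b/ to [p] in isolation.
Therefore /p/ is basic and [b] is derived by intervocalic voicing (voiceless stops become voiced between vowels).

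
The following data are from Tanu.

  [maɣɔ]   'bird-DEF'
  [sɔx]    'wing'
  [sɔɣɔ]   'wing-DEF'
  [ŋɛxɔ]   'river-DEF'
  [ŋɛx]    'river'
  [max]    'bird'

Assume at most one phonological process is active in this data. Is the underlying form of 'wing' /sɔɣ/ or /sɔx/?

/sɔɣ/

'wing' shows [ɣ] ~ [x] at the end of the stem ([sɔɣɔ] vs [sɔx]).
But 'river' keeps [x] in both environments ([ŋɛxɔ], [ŋɛx]), so there is no rule changing /x/ to [ɣ] before the DEF suffix.
Therefore /ɣ/ is basic and [x] is derived by word-final obstruent devoicing (voiced obstruents become voiceless word-finally).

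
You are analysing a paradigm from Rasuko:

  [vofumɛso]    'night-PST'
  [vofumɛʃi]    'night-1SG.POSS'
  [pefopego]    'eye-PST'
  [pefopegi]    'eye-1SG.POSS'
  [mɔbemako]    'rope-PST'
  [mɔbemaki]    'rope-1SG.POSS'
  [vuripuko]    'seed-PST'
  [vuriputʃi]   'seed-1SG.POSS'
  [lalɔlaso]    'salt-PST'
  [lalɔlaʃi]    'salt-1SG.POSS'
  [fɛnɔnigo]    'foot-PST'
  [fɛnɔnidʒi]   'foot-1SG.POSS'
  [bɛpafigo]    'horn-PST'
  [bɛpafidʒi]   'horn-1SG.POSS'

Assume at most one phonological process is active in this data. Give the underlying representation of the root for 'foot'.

The root 'foot' surfaces as [fɛnɔnigo] and [fɛnɔnidʒi], with a stem-final [g] ~ [dʒ] alternation.
Compare 'eye', with invariant [g] in [pefopego] and [pefopegi]: an analysis with underlying /g/ and a rule producing [dʒ] before the 1SG.POSS suffix would wrongly predict alternation here too.
The alternation reflects depalatalization: palato-alveolar /tʃ/, /dʒ/ and /ʃ/ become [k], [g] and [s] when no front vowel follows. /dʒ/ is underlying.
Hence 'foot' is /fɛnɔnidʒ/ underlyingly.

/fɛnɔnidʒ/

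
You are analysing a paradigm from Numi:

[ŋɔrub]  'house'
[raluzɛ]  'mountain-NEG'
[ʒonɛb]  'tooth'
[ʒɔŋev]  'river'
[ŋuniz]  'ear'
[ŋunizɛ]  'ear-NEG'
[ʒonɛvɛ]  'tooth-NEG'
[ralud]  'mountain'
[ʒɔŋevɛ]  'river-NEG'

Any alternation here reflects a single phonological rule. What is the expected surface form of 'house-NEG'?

'tooth' shows [v] ~ [b] at the end of the stem ([ʒonɛvɛ] vs [ʒonɛb]).
But 'river' keeps [v] in both environments ([ʒɔŋevɛ], [ʒɔŋev]), so there is no rule changing /v/ to [b] in isolation.
The alternation reflects intervocalic spirantization: voiced stops become fricatives between vowels. /b/ is underlying.
The one attested form of 'house', [ŋɔrub], shows underlying /ŋɔrub/. Applying the same rule between vowels gives [ŋɔruvɛ].

[ŋɔruvɛ]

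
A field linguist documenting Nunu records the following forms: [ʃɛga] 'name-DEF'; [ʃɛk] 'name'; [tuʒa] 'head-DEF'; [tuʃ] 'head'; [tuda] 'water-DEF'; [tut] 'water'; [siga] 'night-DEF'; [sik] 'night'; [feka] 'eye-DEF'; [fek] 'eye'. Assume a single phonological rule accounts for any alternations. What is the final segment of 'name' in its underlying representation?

/g/

The stem for 'name' ends in [g] in [ʃɛga] but [k] in [ʃɛk].
But 'eye' keeps [k] in both environments ([feka], [fek]), so there is no rule changing /k/ to [g] before the DEF suffix.
So /g/ is underlying, and a rule of word-final obstruent devoicing — voiced obstruents become voiceless word-finally — gives [k].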